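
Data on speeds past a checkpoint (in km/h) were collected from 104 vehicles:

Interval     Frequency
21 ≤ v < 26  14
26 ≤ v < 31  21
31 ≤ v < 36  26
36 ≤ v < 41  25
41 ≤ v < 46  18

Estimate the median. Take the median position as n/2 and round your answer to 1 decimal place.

34.3

Cumulative frequencies: 14, 35, 61, 86, 104
n = 104; position = n/2 = 52.
This falls in the class 31 ≤ v < 36: L = 31, F = 35, f = 26, h = 5.
Median ≈ 31 + ((52 − 35) / 26) × 5 = 34.2692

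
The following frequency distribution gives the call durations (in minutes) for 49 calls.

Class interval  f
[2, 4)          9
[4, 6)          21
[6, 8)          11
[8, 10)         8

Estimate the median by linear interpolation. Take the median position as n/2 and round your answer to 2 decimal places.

5.48

Cumulative frequencies: 9, 30, 41, 49
n = 49; position = n/2 = 24.5.
This falls in the class [4, 6): L = 4, F = 9, f = 21, h = 2.
Median ≈ 4 + ((24.5 − 9) / 21) × 2 = 5.4762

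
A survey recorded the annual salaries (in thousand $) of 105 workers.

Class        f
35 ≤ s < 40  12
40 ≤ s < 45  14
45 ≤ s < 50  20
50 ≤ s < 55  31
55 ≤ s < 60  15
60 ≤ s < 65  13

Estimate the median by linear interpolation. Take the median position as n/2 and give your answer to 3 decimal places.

Cumulative frequencies: 12, 26, 46, 77, 92, 105
n = 105; position = n/2 = 52.5.
This falls in the class 50 ≤ s < 55: L = 50, F = 46, f = 31, h = 5.
Median ≈ 50 + ((52.5 − 46) / 31) × 5 = 51.0484

51.048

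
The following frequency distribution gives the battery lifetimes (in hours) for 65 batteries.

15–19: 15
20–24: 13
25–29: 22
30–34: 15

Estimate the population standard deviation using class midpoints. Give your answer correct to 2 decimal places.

Midpoints: 17, 22, 27, 32
n = 65, Σfm = 1615, mean = 24.8462
Σfm² = 42025
Σf(m − x̄)² = Σfm² − (Σfm)²/n = 42025 − 1615²/65 = 1898.4615
Population variance = 1898.4615 / 65 = 29.2071
Standard deviation = √29.2071 = 5.4044

5.40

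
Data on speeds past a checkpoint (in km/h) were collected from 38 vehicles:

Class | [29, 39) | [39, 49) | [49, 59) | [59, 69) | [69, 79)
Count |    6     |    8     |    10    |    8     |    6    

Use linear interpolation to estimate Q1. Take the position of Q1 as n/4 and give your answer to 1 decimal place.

Cumulative frequencies: 6, 14, 24, 32, 38
n = 38; position = n/4 = 9.5.
This falls in the class [39, 49): L = 39, F = 6, f = 8, h = 10.
Lower quartile ≈ 39 + ((9.5 − 6) / 8) × 10 = 43.3750

43.4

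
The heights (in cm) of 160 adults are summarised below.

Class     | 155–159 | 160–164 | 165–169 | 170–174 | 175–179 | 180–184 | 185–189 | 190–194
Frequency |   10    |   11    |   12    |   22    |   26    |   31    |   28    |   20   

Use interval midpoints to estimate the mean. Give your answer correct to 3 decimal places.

177.875

Midpoints: 157, 162, 167, 172, 177, 182, 187, 192
Σfm = 10×157 + 11×162 + 12×167 + 22×172 + 26×177 + 31×182 + 28×187 + 20×192 = 28460
n = Σf = 160
Mean = 28460 / 160 = 177.8750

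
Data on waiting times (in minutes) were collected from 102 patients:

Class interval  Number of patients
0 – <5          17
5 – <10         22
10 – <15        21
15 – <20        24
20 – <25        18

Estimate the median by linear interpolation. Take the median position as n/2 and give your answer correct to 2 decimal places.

Cumulative frequencies: 17, 39, 60, 84, 102
n = 102; position = n/2 = 51.
This falls in the class 10 – <15: L = 10, F = 39, f = 21, h = 5.
Median ≈ 10 + ((51 − 39) / 21) × 5 = 12.8571

12.86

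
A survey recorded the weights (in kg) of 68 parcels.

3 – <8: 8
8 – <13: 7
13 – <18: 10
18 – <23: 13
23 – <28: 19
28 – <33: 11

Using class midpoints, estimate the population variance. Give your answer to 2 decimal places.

Midpoints: 5.5, 10.5, 15.5, 20.5, 25.5, 30.5
n = 68, Σfm = 1359, mean = 19.9853
Σfm² = 31467
Σf(m − x̄)² = Σfm² − (Σfm)²/n = 31467 − 1359²/68 = 4306.9853
Population variance = 4306.9853 / 68 = 63.3380

63.34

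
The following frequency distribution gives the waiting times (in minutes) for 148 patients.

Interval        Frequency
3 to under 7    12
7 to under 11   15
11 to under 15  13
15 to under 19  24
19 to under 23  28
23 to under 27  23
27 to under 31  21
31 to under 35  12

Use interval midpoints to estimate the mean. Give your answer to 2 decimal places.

Midpoints: 5, 9, 13, 17, 21, 25, 29, 33
Σfm = 12×5 + 15×9 + 13×13 + 24×17 + 28×21 + 23×25 + 21×29 + 12×33 = 2940
n = Σf = 148
Mean = 2940 / 148 = 19.8649

19.86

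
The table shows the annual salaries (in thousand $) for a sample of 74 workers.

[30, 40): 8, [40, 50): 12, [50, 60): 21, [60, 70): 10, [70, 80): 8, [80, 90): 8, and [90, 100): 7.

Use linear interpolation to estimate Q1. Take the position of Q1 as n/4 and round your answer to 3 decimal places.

48.750

Cumulative frequencies: 8, 20, 41, 51, 59, 67, 74
n = 74; position = n/4 = 18.5.
This falls in the class [40, 50): L = 40, F = 8, f = 12, h = 10.
Lower quartile ≈ 40 + ((18.5 − 8) / 12) × 10 = 48.7500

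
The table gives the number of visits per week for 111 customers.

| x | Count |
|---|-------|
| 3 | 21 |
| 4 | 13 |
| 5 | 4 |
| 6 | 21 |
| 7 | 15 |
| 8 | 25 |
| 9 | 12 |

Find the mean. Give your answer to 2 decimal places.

Values: 3, 4, 5, 6, 7, 8, 9
Σfx = 21×3 + 13×4 + 4×5 + 21×6 + 15×7 + 25×8 + 12×9 = 674
n = Σf = 111
Mean = 674 / 111 = 6.0721

6.07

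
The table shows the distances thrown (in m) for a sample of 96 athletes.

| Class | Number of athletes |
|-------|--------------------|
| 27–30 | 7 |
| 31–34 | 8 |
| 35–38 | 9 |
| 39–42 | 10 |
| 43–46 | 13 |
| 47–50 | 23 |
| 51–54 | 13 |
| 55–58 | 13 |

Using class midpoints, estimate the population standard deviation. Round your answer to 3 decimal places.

8.380

Midpoints: 28.5, 32.5, 36.5, 40.5, 44.5, 48.5, 52.5, 56.5
n = 96, Σfm = 4304, mean = 44.8333
Σfm² = 199704
Σf(m − x̄)² = Σfm² − (Σfm)²/n = 199704 − 4304²/96 = 6741.3333
Population variance = 6741.3333 / 96 = 70.2222
Standard deviation = √70.2222 = 8.3799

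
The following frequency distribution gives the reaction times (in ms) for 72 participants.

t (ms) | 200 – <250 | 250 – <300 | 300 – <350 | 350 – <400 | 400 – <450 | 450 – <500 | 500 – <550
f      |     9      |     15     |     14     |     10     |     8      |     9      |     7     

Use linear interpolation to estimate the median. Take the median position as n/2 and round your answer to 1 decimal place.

Cumulative frequencies: 9, 24, 38, 48, 56, 65, 72
n = 72; position = n/2 = 36.
This falls in the class 300 – <350: L = 300, F = 24, f = 14, h = 50.
Median ≈ 300 + ((36 − 24) / 14) × 50 = 342.8571

342.9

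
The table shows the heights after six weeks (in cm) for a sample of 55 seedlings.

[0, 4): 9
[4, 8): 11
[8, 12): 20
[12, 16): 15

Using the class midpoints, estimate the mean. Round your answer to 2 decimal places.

8.98

Midpoints: 2, 6, 10, 14
Σfm = 9×2 + 11×6 + 20×10 + 15×14 = 494
n = Σf = 55
Mean = 494 / 55 = 8.9818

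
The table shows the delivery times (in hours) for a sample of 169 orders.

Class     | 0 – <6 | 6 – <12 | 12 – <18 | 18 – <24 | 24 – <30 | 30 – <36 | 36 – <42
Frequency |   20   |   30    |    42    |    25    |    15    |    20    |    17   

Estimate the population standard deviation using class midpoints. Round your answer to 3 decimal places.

Midpoints: 3, 9, 15, 21, 27, 33, 39
n = 169, Σfm = 3213, mean = 19.0118
Σfm² = 81657
Σf(m − x̄)² = Σfm² − (Σfm)²/n = 81657 − 3213²/169 = 20571.9763
Population variance = 20571.9763 / 169 = 121.7277
Standard deviation = √121.7277 = 11.0330

11.033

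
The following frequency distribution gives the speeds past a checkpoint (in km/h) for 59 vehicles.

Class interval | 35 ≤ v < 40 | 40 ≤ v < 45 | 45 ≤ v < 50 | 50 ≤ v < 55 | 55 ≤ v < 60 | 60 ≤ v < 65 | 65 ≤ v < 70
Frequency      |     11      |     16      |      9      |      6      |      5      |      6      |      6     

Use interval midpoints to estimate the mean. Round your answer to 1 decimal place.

49.2

Midpoints: 37.5, 42.5, 47.5, 52.5, 57.5, 62.5, 67.5
Σfm = 11×37.5 + 16×42.5 + 9×47.5 + 6×52.5 + 5×57.5 + 6×62.5 + 6×67.5 = 2902.5
n = Σf = 59
Mean = 2902.5 / 59 = 49.1949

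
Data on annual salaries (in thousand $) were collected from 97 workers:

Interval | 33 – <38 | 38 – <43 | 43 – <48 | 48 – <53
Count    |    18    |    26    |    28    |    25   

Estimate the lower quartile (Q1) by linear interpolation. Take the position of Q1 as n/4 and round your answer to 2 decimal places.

39.20

Cumulative frequencies: 18, 44, 72, 97
n = 97; position = n/4 = 24.25.
This falls in the class 38 – <43: L = 38, F = 18, f = 26, h = 5.
Lower quartile ≈ 38 + ((24.25 − 18) / 26) × 5 = 39.2019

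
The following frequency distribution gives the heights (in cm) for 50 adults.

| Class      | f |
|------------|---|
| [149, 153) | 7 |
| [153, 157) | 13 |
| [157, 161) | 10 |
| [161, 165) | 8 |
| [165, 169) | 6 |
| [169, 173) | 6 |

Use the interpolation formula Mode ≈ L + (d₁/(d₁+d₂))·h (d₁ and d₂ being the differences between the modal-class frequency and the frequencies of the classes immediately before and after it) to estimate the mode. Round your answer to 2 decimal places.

Modal class: [153, 157) (highest frequency 13).
d₁ = 13 − 7 = 6, d₂ = 13 − 10 = 3
Mode ≈ 153 + (6/(6+3)) × 4 = 153 + 2.6667 = 155.6667

155.67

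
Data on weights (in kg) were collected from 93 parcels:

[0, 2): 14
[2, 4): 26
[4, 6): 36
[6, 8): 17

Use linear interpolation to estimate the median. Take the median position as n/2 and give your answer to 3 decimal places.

4.361

Cumulative frequencies: 14, 40, 76, 93
n = 93; position = n/2 = 46.5.
This falls in the class [4, 6): L = 4, F = 40, f = 36, h = 2.
Median ≈ 4 + ((46.5 − 40) / 36) × 2 = 4.3611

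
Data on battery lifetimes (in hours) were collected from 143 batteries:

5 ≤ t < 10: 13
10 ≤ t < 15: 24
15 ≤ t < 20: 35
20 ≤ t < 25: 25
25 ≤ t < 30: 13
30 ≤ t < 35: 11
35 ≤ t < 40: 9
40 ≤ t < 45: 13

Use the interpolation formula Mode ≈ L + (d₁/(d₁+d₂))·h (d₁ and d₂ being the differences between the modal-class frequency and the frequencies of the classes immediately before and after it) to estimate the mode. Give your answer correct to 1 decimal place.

17.6

Modal class: 15 ≤ t < 20 (highest frequency 35).
d₁ = 35 − 24 = 11, d₂ = 35 − 25 = 10
Mode ≈ 15 + (11/(11+10)) × 5 = 15 + 2.6190 = 17.6190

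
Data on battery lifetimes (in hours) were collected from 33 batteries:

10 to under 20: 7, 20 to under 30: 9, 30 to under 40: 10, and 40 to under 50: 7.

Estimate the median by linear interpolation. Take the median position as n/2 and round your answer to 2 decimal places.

Cumulative frequencies: 7, 16, 26, 33
n = 33; position = n/2 = 16.5.
This falls in the class 30 to under 40: L = 30, F = 16, f = 10, h = 10.
Median ≈ 30 + ((16.5 − 16) / 10) × 10 = 30.5000

30.50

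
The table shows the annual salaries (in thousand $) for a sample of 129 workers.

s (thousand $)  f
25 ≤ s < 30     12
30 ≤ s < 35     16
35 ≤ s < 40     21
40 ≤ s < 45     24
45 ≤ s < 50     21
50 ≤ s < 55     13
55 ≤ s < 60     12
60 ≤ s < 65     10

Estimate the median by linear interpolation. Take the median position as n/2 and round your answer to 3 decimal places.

43.229

Cumulative frequencies: 12, 28, 49, 73, 94, 107, 119, 129
n = 129; position = n/2 = 64.5.
This falls in the class 40 ≤ s < 45: L = 40, F = 49, f = 24, h = 5.
Median ≈ 40 + ((64.5 − 49) / 24) × 5 = 43.2292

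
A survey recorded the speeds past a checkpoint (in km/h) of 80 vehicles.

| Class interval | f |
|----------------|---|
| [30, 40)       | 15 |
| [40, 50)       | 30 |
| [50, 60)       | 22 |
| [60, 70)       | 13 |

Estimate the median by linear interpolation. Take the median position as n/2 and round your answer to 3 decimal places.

48.333

Cumulative frequencies: 15, 45, 67, 80
n = 80; position = n/2 = 40.
This falls in the class [40, 50): L = 40, F = 15, f = 30, h = 10.
Median ≈ 40 + ((40 − 15) / 30) × 10 = 48.3333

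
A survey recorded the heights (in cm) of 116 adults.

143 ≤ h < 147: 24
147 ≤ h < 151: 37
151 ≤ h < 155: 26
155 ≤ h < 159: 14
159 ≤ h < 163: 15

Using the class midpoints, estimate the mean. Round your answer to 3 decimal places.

151.586

Midpoints: 145, 149, 153, 157, 161
Σfm = 24×145 + 37×149 + 26×153 + 14×157 + 15×161 = 17584
n = Σf = 116
Mean = 17584 / 116 = 151.5862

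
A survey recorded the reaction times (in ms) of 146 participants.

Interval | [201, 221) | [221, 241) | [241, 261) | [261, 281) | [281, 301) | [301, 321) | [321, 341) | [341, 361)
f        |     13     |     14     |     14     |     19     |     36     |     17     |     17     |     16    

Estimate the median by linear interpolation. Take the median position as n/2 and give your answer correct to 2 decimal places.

288.22

Cumulative frequencies: 13, 27, 41, 60, 96, 113, 130, 146
n = 146; position = n/2 = 73.
This falls in the class [281, 301): L = 281, F = 60, f = 36, h = 20.
Median ≈ 281 + ((73 − 60) / 36) × 20 = 288.2222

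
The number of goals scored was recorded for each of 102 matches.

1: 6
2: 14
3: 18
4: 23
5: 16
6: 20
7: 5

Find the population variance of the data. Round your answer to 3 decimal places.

Values: 1, 2, 3, 4, 5, 6, 7
n = 102, Σfx = 415, mean = 4.0686
Σfx² = 1957
Σf(x − x̄)² = Σfx² − (Σfx)²/n = 1957 − 415²/102 = 268.5196
Population variance = 268.5196 / 102 = 2.6325

2.633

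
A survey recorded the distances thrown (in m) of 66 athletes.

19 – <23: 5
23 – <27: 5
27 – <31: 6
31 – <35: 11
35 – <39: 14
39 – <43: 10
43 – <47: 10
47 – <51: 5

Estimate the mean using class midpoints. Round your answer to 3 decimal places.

36.212

Midpoints: 21, 25, 29, 33, 37, 41, 45, 49
Σfm = 5×21 + 5×25 + 6×29 + 11×33 + 14×37 + 10×41 + 10×45 + 5×49 = 2390
n = Σf = 66
Mean = 2390 / 66 = 36.2121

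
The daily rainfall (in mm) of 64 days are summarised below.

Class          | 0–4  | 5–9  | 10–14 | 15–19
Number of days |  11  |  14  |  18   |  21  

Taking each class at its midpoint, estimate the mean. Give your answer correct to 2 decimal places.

10.83

Midpoints: 2, 7, 12, 17
Σfm = 11×2 + 14×7 + 18×12 + 21×17 = 693
n = Σf = 64
Mean = 693 / 64 = 10.8281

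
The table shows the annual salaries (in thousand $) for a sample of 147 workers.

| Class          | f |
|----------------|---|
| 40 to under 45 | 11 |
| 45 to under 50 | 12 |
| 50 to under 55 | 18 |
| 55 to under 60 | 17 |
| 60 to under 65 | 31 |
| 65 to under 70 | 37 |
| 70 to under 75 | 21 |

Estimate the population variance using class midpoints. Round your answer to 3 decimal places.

80.640

Midpoints: 42.5, 47.5, 52.5, 57.5, 62.5, 67.5, 72.5
n = 147, Σfm = 8917.5, mean = 60.6633
Σfm² = 552818.75
Σf(m − x̄)² = Σfm² − (Σfm)²/n = 552818.75 − 8917.5²/147 = 11854.0816
Population variance = 11854.0816 / 147 = 80.6400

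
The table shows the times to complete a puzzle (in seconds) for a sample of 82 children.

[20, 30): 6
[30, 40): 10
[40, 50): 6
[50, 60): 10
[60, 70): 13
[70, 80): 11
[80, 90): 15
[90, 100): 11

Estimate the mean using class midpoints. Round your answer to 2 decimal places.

64.76

Midpoints: 25, 35, 45, 55, 65, 75, 85, 95
Σfm = 6×25 + 10×35 + 6×45 + 10×55 + 13×65 + 11×75 + 15×85 + 11×95 = 5310
n = Σf = 82
Mean = 5310 / 82 = 64.7561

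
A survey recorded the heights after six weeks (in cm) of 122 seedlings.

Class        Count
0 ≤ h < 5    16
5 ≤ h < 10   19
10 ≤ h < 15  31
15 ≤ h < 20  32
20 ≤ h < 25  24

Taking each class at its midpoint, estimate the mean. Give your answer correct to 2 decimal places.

13.69

Midpoints: 2.5, 7.5, 12.5, 17.5, 22.5
Σfm = 16×2.5 + 19×7.5 + 31×12.5 + 32×17.5 + 24×22.5 = 1670
n = Σf = 122
Mean = 1670 / 122 = 13.6885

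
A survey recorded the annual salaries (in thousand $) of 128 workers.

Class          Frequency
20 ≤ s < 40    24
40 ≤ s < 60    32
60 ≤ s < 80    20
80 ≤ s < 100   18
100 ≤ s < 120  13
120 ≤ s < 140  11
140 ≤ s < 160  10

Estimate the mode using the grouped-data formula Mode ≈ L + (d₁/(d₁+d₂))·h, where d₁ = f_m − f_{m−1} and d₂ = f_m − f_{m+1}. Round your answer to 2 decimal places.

Modal class: 40 ≤ s < 60 (highest frequency 32).
d₁ = 32 − 24 = 8, d₂ = 32 − 20 = 12
Mode ≈ 40 + (8/(8+12)) × 20 = 40 + 8.0000 = 48.0000

48.00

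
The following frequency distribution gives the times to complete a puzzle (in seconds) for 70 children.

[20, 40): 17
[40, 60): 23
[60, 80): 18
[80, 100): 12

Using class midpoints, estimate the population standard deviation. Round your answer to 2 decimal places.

20.57

Midpoints: 30, 50, 70, 90
n = 70, Σfm = 4000, mean = 57.1429
Σfm² = 258200
Σf(m − x̄)² = Σfm² − (Σfm)²/n = 258200 − 4000²/70 = 29628.5714
Population variance = 29628.5714 / 70 = 423.2653
Standard deviation = √423.2653 = 20.5734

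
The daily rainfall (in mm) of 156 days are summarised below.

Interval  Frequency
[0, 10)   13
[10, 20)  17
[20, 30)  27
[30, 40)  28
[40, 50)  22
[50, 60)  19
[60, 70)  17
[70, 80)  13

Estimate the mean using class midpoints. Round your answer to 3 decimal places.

39.038

Midpoints: 5, 15, 25, 35, 45, 55, 65, 75
Σfm = 13×5 + 17×15 + 27×25 + 28×35 + 22×45 + 19×55 + 17×65 + 13×75 = 6090
n = Σf = 156
Mean = 6090 / 156 = 39.0385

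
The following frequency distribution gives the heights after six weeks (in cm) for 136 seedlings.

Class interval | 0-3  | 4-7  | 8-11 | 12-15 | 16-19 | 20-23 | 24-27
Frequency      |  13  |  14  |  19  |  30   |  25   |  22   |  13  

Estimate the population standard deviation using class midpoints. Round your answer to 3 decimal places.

Midpoints: 1.5, 5.5, 9.5, 13.5, 17.5, 21.5, 25.5
n = 136, Σfm = 1924, mean = 14.1471
Σfm² = 33914
Σf(m − x̄)² = Σfm² − (Σfm)²/n = 33914 − 1924²/136 = 6695.0588
Population variance = 6695.0588 / 136 = 49.2284
Standard deviation = √49.2284 = 7.0163

7.016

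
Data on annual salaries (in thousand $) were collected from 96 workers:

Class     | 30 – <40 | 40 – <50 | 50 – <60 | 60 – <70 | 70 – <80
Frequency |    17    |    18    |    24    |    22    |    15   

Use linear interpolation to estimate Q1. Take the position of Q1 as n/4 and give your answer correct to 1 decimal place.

Cumulative frequencies: 17, 35, 59, 81, 96
n = 96; position = n/4 = 24.
This falls in the class 40 – <50: L = 40, F = 17, f = 18, h = 10.
Lower quartile ≈ 40 + ((24 − 17) / 18) × 10 = 43.8889

43.9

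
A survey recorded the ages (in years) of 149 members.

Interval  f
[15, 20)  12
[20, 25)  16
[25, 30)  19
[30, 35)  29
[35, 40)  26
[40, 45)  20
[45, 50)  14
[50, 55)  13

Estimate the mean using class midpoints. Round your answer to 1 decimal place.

34.9

Midpoints: 17.5, 22.5, 27.5, 32.5, 37.5, 42.5, 47.5, 52.5
Σfm = 12×17.5 + 16×22.5 + 19×27.5 + 29×32.5 + 26×37.5 + 20×42.5 + 14×47.5 + 13×52.5 = 5207.5
n = Σf = 149
Mean = 5207.5 / 149 = 34.9497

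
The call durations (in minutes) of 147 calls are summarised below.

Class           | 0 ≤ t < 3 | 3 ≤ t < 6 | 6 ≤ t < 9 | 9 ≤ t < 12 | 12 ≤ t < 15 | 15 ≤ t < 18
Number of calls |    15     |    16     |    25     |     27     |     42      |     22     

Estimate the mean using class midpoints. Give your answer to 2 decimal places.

10.17

Midpoints: 1.5, 4.5, 7.5, 10.5, 13.5, 16.5
Σfm = 15×1.5 + 16×4.5 + 25×7.5 + 27×10.5 + 42×13.5 + 22×16.5 = 1495.5
n = Σf = 147
Mean = 1495.5 / 147 = 10.1735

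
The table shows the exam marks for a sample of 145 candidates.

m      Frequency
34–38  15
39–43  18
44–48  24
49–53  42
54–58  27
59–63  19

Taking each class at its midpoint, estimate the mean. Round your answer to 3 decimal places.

Midpoints: 36, 41, 46, 51, 56, 61
Σfm = 15×36 + 18×41 + 24×46 + 42×51 + 27×56 + 19×61 = 7195
n = Σf = 145
Mean = 7195 / 145 = 49.6207

49.621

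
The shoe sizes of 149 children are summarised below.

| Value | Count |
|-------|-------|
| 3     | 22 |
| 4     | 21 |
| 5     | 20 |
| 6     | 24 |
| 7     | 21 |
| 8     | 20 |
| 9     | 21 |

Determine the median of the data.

Cumulative frequencies: 22, 43, 63, 87, 108, 128, 149
n = 149, so the median is the value in position (n+1)/2 = 75.
Position 75 falls at value 6.

6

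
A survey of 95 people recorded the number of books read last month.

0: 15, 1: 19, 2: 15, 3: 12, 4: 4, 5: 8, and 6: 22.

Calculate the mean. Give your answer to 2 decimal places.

Values: 0, 1, 2, 3, 4, 5, 6
Σfx = 15×0 + 19×1 + 15×2 + 12×3 + 4×4 + 8×5 + 22×6 = 273
n = Σf = 95
Mean = 273 / 95 = 2.8737

2.87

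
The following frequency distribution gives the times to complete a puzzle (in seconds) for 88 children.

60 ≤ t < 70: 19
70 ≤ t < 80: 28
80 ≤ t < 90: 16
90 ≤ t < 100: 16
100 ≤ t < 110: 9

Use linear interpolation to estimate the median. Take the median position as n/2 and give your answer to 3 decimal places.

Cumulative frequencies: 19, 47, 63, 79, 88
n = 88; position = n/2 = 44.
This falls in the class 70 ≤ t < 80: L = 70, F = 19, f = 28, h = 10.
Median ≈ 70 + ((44 − 19) / 28) × 10 = 78.9286

78.929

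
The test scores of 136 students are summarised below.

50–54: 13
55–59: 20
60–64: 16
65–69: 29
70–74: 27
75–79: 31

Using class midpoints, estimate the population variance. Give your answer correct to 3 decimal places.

66.863

Midpoints: 52, 57, 62, 67, 72, 77
n = 136, Σfm = 9082, mean = 66.7794
Σfm² = 615584
Σf(m − x̄)² = Σfm² − (Σfm)²/n = 615584 − 9082²/136 = 9093.3824
Population variance = 9093.3824 / 136 = 66.8631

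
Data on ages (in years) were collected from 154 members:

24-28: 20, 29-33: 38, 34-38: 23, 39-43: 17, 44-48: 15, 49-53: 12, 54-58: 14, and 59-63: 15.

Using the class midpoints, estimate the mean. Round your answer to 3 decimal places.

40.416

Midpoints: 26, 31, 36, 41, 46, 51, 56, 61
Σfm = 20×26 + 38×31 + 23×36 + 17×41 + 15×46 + 12×51 + 14×56 + 15×61 = 6224
n = Σf = 154
Mean = 6224 / 154 = 40.4156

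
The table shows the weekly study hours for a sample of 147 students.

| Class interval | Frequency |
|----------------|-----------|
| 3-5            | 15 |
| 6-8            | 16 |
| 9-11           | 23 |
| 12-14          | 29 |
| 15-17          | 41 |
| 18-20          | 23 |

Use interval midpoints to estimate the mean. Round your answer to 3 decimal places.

12.735

Midpoints: 4, 7, 10, 13, 16, 19
Σfm = 15×4 + 16×7 + 23×10 + 29×13 + 41×16 + 23×19 = 1872
n = Σf = 147
Mean = 1872 / 147 = 12.7347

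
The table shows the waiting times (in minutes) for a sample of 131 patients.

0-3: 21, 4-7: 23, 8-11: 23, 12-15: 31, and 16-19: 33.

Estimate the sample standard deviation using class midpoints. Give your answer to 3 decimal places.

Midpoints: 1.5, 5.5, 9.5, 13.5, 17.5
n = 131, Σfm = 1372.5, mean = 10.4771
Σfm² = 18574.75
Σf(m − x̄)² = Σfm² − (Σfm)²/n = 18574.75 − 1372.5²/131 = 4194.9313
Sample variance = 4194.9313 / 130 = 32.2687
Standard deviation = √32.2687 = 5.6806

5.681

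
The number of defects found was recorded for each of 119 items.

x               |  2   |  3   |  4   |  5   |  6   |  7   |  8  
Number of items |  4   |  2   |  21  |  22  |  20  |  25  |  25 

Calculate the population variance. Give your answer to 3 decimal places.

2.622

Values: 2, 3, 4, 5, 6, 7, 8
n = 119, Σfx = 703, mean = 5.9076
Σfx² = 4465
Σf(x − x̄)² = Σfx² − (Σfx)²/n = 4465 − 703²/119 = 311.9832
Population variance = 311.9832 / 119 = 2.6217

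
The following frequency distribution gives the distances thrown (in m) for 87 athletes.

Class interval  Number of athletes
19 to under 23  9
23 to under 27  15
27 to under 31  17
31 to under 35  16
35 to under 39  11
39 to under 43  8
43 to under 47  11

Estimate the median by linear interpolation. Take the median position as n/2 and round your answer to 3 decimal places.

Cumulative frequencies: 9, 24, 41, 57, 68, 76, 87
n = 87; position = n/2 = 43.5.
This falls in the class 31 to under 35: L = 31, F = 41, f = 16, h = 4.
Median ≈ 31 + ((43.5 − 41) / 16) × 4 = 31.6250

31.625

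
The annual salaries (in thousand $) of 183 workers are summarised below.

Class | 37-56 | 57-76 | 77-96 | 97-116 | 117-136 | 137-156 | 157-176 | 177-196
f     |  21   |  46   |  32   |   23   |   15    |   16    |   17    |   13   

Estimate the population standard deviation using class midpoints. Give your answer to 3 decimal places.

Midpoints: 46.5, 66.5, 86.5, 106.5, 126.5, 146.5, 166.5, 186.5
n = 183, Σfm = 18749.5, mean = 102.4563
Σfm² = 2256011.75
Σf(m − x̄)² = Σfm² − (Σfm)²/n = 2256011.75 − 18749.5²/183 = 335007.6503
Population variance = 335007.6503 / 183 = 1830.6429
Standard deviation = √1830.6429 = 42.7860

42.786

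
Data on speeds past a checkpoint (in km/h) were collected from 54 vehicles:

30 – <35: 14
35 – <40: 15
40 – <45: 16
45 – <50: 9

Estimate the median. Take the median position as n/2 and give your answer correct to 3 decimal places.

39.333

Cumulative frequencies: 14, 29, 45, 54
n = 54; position = n/2 = 27.
This falls in the class 35 – <40: L = 35, F = 14, f = 15, h = 5.
Median ≈ 35 + ((27 − 14) / 15) × 5 = 39.3333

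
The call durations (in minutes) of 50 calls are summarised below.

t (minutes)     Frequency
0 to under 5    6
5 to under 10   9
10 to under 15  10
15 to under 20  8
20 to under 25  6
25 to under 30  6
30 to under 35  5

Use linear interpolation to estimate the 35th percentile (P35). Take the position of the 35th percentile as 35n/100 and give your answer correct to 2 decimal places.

11.25

Cumulative frequencies: 6, 15, 25, 33, 39, 45, 50
n = 50; position = 35n/100 = 17.5.
This falls in the class 10 to under 15: L = 10, F = 15, f = 10, h = 5.
35th percentile ≈ 10 + ((17.5 − 15) / 10) × 5 = 11.2500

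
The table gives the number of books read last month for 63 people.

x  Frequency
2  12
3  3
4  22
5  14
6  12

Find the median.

4

Cumulative frequencies: 12, 15, 37, 51, 63
n = 63, so the median is the value in position (n+1)/2 = 32.
Position 32 falls at value 4.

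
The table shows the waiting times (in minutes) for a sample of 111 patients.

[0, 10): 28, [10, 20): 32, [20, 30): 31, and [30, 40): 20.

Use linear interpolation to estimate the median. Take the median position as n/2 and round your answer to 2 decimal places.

Cumulative frequencies: 28, 60, 91, 111
n = 111; position = n/2 = 55.5.
This falls in the class [10, 20): L = 10, F = 28, f = 32, h = 10.
Median ≈ 10 + ((55.5 − 28) / 32) × 10 = 18.5938

18.59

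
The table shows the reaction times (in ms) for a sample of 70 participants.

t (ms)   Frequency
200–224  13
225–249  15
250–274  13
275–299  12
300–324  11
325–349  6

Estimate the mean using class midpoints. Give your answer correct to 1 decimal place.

265.9

Midpoints: 212, 237, 262, 287, 312, 337
Σfm = 13×212 + 15×237 + 13×262 + 12×287 + 11×312 + 6×337 = 18615
n = Σf = 70
Mean = 18615 / 70 = 265.9286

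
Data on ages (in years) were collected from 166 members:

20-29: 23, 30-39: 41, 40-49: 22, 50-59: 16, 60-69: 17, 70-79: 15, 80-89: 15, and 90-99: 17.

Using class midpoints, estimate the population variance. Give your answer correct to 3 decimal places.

527.700

Midpoints: 24.5, 34.5, 44.5, 54.5, 64.5, 74.5, 84.5, 94.5
n = 166, Σfm = 8917, mean = 53.7169
Σfm² = 566591.5
Σf(m − x̄)² = Σfm² − (Σfm)²/n = 566591.5 − 8917²/166 = 87598.1928
Population variance = 87598.1928 / 166 = 527.7000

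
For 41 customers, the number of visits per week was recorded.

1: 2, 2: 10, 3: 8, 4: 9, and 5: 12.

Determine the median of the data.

4

Cumulative frequencies: 2, 12, 20, 29, 41
n = 41, so the median is the value in position (n+1)/2 = 21.
Position 21 falls at value 4.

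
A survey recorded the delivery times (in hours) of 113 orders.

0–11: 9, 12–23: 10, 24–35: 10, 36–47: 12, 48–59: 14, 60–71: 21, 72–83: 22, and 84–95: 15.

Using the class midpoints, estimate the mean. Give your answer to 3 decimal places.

54.774

Midpoints: 5.5, 17.5, 29.5, 41.5, 53.5, 65.5, 77.5, 89.5
Σfm = 9×5.5 + 10×17.5 + 10×29.5 + 12×41.5 + 14×53.5 + 21×65.5 + 22×77.5 + 15×89.5 = 6189.5
n = Σf = 113
Mean = 6189.5 / 113 = 54.7743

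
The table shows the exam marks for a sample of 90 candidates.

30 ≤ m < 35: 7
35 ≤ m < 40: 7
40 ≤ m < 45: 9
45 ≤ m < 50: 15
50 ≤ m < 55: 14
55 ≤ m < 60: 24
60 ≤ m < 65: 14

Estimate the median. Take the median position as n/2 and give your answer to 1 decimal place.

52.5

Cumulative frequencies: 7, 14, 23, 38, 52, 76, 90
n = 90; position = n/2 = 45.
This falls in the class 50 ≤ m < 55: L = 50, F = 38, f = 14, h = 5.
Median ≈ 50 + ((45 − 38) / 14) × 5 = 52.5000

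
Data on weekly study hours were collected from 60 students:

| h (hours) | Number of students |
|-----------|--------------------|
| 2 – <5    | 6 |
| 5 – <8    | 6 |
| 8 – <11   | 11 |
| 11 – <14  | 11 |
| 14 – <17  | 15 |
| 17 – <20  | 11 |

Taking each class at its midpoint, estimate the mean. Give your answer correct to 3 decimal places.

12.300

Midpoints: 3.5, 6.5, 9.5, 12.5, 15.5, 18.5
Σfm = 6×3.5 + 6×6.5 + 11×9.5 + 11×12.5 + 15×15.5 + 11×18.5 = 738
n = Σf = 60
Mean = 738 / 60 = 12.3000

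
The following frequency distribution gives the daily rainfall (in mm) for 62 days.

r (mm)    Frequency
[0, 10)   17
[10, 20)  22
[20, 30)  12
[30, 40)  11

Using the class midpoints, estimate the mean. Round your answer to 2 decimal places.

17.74

Midpoints: 5, 15, 25, 35
Σfm = 17×5 + 22×15 + 12×25 + 11×35 = 1100
n = Σf = 62
Mean = 1100 / 62 = 17.7419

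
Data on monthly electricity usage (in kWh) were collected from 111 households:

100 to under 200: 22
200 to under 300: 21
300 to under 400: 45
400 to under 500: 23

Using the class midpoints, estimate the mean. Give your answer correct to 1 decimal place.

Midpoints: 150, 250, 350, 450
Σfm = 22×150 + 21×250 + 45×350 + 23×450 = 34650
n = Σf = 111
Mean = 34650 / 111 = 312.1622

312.2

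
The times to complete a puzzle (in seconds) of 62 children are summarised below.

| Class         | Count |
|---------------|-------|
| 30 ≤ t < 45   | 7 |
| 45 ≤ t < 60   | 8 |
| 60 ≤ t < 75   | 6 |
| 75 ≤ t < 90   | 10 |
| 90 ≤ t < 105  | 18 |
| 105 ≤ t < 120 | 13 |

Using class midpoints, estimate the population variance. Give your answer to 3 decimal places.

Midpoints: 37.5, 52.5, 67.5, 82.5, 97.5, 112.5
n = 62, Σfm = 5130, mean = 82.7419
Σfm² = 462937.5
Σf(m − x̄)² = Σfm² − (Σfm)²/n = 462937.5 − 5130²/62 = 38471.3710
Population variance = 38471.3710 / 62 = 620.5060

620.506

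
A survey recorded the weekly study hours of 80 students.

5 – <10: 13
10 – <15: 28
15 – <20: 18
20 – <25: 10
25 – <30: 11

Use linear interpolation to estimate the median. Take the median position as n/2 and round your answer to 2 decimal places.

Cumulative frequencies: 13, 41, 59, 69, 80
n = 80; position = n/2 = 40.
This falls in the class 10 – <15: L = 10, F = 13, f = 28, h = 5.
Median ≈ 10 + ((40 − 13) / 28) × 5 = 14.8214

14.82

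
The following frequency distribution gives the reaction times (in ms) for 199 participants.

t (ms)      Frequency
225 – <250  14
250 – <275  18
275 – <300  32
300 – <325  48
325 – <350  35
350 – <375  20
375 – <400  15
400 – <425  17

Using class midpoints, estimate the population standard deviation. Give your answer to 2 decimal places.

Midpoints: 237.5, 262.5, 287.5, 312.5, 337.5, 362.5, 387.5, 412.5
n = 199, Σfm = 64137.5, mean = 322.2990
Σfm² = 21122343.75
Σf(m − x̄)² = Σfm² − (Σfm)²/n = 21122343.75 − 64137.5²/199 = 450891.9598
Population variance = 450891.9598 / 199 = 2265.7887
Standard deviation = √2265.7887 = 47.6003

47.60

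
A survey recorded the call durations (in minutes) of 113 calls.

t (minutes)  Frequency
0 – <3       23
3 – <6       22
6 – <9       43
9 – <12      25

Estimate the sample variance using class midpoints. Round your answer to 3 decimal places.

9.855

Midpoints: 1.5, 4.5, 7.5, 10.5
n = 113, Σfm = 718.5, mean = 6.3584
Σfm² = 5672.25
Σf(m − x̄)² = Σfm² − (Σfm)²/n = 5672.25 − 718.5²/113 = 1103.7345
Sample variance = 1103.7345 / 112 = 9.8548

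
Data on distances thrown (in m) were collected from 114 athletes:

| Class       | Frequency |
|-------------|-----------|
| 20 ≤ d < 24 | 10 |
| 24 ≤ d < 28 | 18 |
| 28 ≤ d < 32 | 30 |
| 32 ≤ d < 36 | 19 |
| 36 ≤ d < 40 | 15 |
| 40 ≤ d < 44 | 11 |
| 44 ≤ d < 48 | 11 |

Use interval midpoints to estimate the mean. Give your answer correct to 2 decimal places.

Midpoints: 22, 26, 30, 34, 38, 42, 46
Σfm = 10×22 + 18×26 + 30×30 + 19×34 + 15×38 + 11×42 + 11×46 = 3772
n = Σf = 114
Mean = 3772 / 114 = 33.0877

33.09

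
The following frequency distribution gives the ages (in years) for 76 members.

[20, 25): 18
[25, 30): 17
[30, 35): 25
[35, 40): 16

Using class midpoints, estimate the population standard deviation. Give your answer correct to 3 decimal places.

Midpoints: 22.5, 27.5, 32.5, 37.5
n = 76, Σfm = 2285, mean = 30.0658
Σfm² = 70875
Σf(m − x̄)² = Σfm² − (Σfm)²/n = 70875 − 2285²/76 = 2174.6711
Population variance = 2174.6711 / 76 = 28.6141
Standard deviation = √28.6141 = 5.3492

5.349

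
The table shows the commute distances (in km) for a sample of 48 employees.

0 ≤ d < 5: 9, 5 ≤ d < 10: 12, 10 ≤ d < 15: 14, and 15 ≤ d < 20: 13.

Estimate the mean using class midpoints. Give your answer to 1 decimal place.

Midpoints: 2.5, 7.5, 12.5, 17.5
Σfm = 9×2.5 + 12×7.5 + 14×12.5 + 13×17.5 = 515
n = Σf = 48
Mean = 515 / 48 = 10.7292

10.7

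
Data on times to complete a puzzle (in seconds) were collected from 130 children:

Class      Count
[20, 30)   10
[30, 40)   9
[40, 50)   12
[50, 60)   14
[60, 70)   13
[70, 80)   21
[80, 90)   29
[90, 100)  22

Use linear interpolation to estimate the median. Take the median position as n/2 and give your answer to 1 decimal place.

Cumulative frequencies: 10, 19, 31, 45, 58, 79, 108, 130
n = 130; position = n/2 = 65.
This falls in the class [70, 80): L = 70, F = 58, f = 21, h = 10.
Median ≈ 70 + ((65 − 58) / 21) × 10 = 73.3333

73.3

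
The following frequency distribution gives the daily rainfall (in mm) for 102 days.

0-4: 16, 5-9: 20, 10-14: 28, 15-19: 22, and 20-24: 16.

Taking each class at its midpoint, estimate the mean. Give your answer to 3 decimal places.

12.098

Midpoints: 2, 7, 12, 17, 22
Σfm = 16×2 + 20×7 + 28×12 + 22×17 + 16×22 = 1234
n = Σf = 102
Mean = 1234 / 102 = 12.0980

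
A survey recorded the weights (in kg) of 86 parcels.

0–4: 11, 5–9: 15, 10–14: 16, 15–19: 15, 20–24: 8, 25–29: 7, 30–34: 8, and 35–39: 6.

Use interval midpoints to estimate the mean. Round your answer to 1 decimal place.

Midpoints: 2, 7, 12, 17, 22, 27, 32, 37
Σfm = 11×2 + 15×7 + 16×12 + 15×17 + 8×22 + 7×27 + 8×32 + 6×37 = 1417
n = Σf = 86
Mean = 1417 / 86 = 16.4767

16.5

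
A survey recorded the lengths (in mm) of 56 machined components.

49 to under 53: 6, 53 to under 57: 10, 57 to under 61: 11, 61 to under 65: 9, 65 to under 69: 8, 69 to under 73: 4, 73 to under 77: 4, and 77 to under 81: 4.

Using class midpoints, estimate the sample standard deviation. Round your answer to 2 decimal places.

Midpoints: 51, 55, 59, 63, 67, 71, 75, 79
n = 56, Σfm = 3508, mean = 62.6429
Σfm² = 223408
Σf(m − x̄)² = Σfm² − (Σfm)²/n = 223408 − 3508²/56 = 3656.8571
Sample variance = 3656.8571 / 55 = 66.4883
Standard deviation = √66.4883 = 8.1540

8.15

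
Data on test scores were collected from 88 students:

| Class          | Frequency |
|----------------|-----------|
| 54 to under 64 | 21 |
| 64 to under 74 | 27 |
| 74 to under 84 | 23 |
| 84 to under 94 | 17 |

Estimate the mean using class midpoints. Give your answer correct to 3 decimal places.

73.091

Midpoints: 59, 69, 79, 89
Σfm = 21×59 + 27×69 + 23×79 + 17×89 = 6432
n = Σf = 88
Mean = 6432 / 88 = 73.0909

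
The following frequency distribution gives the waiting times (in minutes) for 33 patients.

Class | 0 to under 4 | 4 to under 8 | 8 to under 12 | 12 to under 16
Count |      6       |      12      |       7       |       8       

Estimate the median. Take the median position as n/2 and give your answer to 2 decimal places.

7.50

Cumulative frequencies: 6, 18, 25, 33
n = 33; position = n/2 = 16.5.
This falls in the class 4 to under 8: L = 4, F = 6, f = 12, h = 4.
Median ≈ 4 + ((16.5 − 6) / 12) × 4 = 7.5000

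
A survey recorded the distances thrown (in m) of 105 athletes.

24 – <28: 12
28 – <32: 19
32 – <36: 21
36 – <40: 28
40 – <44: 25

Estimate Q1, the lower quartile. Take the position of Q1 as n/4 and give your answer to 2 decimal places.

Cumulative frequencies: 12, 31, 52, 80, 105
n = 105; position = n/4 = 26.25.
This falls in the class 28 – <32: L = 28, F = 12, f = 19, h = 4.
Lower quartile ≈ 28 + ((26.25 − 12) / 19) × 4 = 31.0000

31.00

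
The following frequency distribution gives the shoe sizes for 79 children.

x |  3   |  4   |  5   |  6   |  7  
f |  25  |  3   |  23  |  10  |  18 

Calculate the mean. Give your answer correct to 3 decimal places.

4.911

Values: 3, 4, 5, 6, 7
Σfx = 25×3 + 3×4 + 23×5 + 10×6 + 18×7 = 388
n = Σf = 79
Mean = 388 / 79 = 4.9114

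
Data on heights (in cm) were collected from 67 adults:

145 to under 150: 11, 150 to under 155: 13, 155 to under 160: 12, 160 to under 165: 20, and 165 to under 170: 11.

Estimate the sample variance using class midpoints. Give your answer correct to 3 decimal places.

Midpoints: 147.5, 152.5, 157.5, 162.5, 167.5
n = 67, Σfm = 10587.5, mean = 158.0224
Σfm² = 1676068.75
Σf(m − x̄)² = Σfm² − (Σfm)²/n = 1676068.75 − 10587.5²/67 = 3006.7164
Sample variance = 3006.7164 / 66 = 45.5563

45.556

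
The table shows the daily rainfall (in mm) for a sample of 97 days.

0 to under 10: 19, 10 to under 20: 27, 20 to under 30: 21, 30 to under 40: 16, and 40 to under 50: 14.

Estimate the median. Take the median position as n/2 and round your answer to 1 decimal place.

Cumulative frequencies: 19, 46, 67, 83, 97
n = 97; position = n/2 = 48.5.
This falls in the class 20 to under 30: L = 20, F = 46, f = 21, h = 10.
Median ≈ 20 + ((48.5 − 46) / 21) × 10 = 21.1905

21.2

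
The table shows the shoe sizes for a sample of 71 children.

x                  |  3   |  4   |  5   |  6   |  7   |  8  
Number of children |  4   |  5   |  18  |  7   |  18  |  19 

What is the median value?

7

Cumulative frequencies: 4, 9, 27, 34, 52, 71
n = 71, so the median is the value in position (n+1)/2 = 36.
Position 36 falls at value 7.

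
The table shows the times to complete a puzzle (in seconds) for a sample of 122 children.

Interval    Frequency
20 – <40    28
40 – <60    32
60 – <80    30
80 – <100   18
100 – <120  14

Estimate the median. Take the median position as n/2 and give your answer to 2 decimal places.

Cumulative frequencies: 28, 60, 90, 108, 122
n = 122; position = n/2 = 61.
This falls in the class 60 – <80: L = 60, F = 60, f = 30, h = 20.
Median ≈ 60 + ((61 − 60) / 30) × 20 = 60.6667

60.67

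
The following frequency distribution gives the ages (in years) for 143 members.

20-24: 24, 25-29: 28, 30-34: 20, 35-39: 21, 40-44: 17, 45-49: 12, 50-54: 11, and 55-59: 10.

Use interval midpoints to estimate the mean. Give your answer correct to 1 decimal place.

Midpoints: 22, 27, 32, 37, 42, 47, 52, 57
Σfm = 24×22 + 28×27 + 20×32 + 21×37 + 17×42 + 12×47 + 11×52 + 10×57 = 5121
n = Σf = 143
Mean = 5121 / 143 = 35.8112

35.8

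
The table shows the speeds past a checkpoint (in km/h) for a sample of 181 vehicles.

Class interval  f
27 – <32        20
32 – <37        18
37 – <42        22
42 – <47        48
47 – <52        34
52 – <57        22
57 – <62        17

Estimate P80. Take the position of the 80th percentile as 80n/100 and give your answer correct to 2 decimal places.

Cumulative frequencies: 20, 38, 60, 108, 142, 164, 181
n = 181; position = 80n/100 = 144.8.
This falls in the class 52 – <57: L = 52, F = 142, f = 22, h = 5.
80th percentile ≈ 52 + ((144.8 − 142) / 22) × 5 = 52.6364

52.64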